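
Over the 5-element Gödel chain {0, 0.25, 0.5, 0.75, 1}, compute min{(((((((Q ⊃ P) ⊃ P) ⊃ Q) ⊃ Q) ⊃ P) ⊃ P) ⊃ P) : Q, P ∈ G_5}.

The minimum is attained at Q = 0.25, P = 0:
  (Q ⊃ P): 0.25 > 0, so result = 0
  ((Q ⊃ P) ⊃ P): 0 ≤ 0, so result = 1
  (((Q ⊃ P) ⊃ P) ⊃ Q): 1 > 0.25, so result = 0.25
  ((((Q ⊃ P) ⊃ P) ⊃ Q) ⊃ Q): 0.25 ≤ 0.25, so result = 1
  (((((Q ⊃ P) ⊃ P) ⊃ Q) ⊃ Q) ⊃ P): 1 > 0, so result = 0
  ((((((Q ⊃ P) ⊃ P) ⊃ Q) ⊃ Q) ⊃ P) ⊃ P): 0 ≤ 0, so result = 1
  (((((((Q ⊃ P) ⊃ P) ⊃ Q) ⊃ Q) ⊃ P) ⊃ P) ⊃ P): 1 > 0, so result = 0
Checking all 25 assignments confirms none give a value below 0.00.

0.00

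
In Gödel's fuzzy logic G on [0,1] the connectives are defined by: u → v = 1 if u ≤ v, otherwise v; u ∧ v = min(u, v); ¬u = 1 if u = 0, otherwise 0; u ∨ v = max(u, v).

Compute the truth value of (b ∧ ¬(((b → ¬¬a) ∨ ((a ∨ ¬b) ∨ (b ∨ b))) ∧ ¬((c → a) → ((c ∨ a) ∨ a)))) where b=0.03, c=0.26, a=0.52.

0.03

¬a: Gödel ¬ of 0.52 = 0 (operand ≠ 0)
¬¬a: Gödel ¬ of 0 = 1 (operand is 0)
(b → ¬¬a): 0.03 ≤ 1, so result = 1
¬b: Gödel ¬ of 0.03 = 0 (operand ≠ 0)
(a ∨ ¬b) = max(0.52, 0) = 0.52
(b ∨ b) = max(0.03, 0.03) = 0.03
((a ∨ ¬b) ∨ (b ∨ b)) = max(0.52, 0.03) = 0.52
((b → ¬¬a) ∨ ((a ∨ ¬b) ∨ (b ∨ b))) = max(1, 0.52) = 1
(c → a): 0.26 ≤ 0.52, so result = 1
(c ∨ a) = max(0.26, 0.52) = 0.52
((c ∨ a) ∨ a) = max(0.52, 0.52) = 0.52
((c → a) → ((c ∨ a) ∨ a)): 1 > 0.52, so result = 0.52
¬((c → a) → ((c ∨ a) ∨ a)): Gödel ¬ of 0.52 = 0 (operand ≠ 0)
(((b → ¬¬a) ∨ ((a ∨ ¬b) ∨ (b ∨ b))) ∧ ¬((c → a) → ((c ∨ a) ∨ a))) = min(1, 0) = 0
¬(((b → ¬¬a) ∨ ((a ∨ ¬b) ∨ (b ∨ b))) ∧ ¬((c → a) → ((c ∨ a) ∨ a))): Gödel ¬ of 0 = 1 (operand is 0)
(b ∧ ¬(((b → ¬¬a) ∨ ((a ∨ ¬b) ∨ (b ∨ b))) ∧ ¬((c → a) → ((c ∨ a) ∨ a)))) = min(0.03, 1) = 0.03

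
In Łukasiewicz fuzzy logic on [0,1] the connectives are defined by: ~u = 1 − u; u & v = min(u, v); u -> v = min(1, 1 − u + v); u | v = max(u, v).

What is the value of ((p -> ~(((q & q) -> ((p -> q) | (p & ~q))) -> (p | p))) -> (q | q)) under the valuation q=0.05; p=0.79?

0.63

(q & q) = min(0.05, 0.05) = 0.05
(p -> q): min(1, 1 − 0.79 + 0.05) = 0.26
~q: Łukasiewicz ¬ gives 1 − 0.05 = 0.95
(p & ~q) = min(0.79, 0.95) = 0.79
((p -> q) | (p & ~q)) = max(0.26, 0.79) = 0.79
((q & q) -> ((p -> q) | (p & ~q))): min(1, 1 − 0.05 + 0.79) = 1
(p | p) = max(0.79, 0.79) = 0.79
(((q & q) -> ((p -> q) | (p & ~q))) -> (p | p)): min(1, 1 − 1 + 0.79) = 0.79
~(((q & q) -> ((p -> q) | (p & ~q))) -> (p | p)): Łukasiewicz ¬ gives 1 − 0.79 = 0.21
(p -> ~(((q & q) -> ((p -> q) | (p & ~q))) -> (p | p))): min(1, 1 − 0.79 + 0.21) = 0.42
(q | q) = max(0.05, 0.05) = 0.05
((p -> ~(((q & q) -> ((p -> q) | (p & ~q))) -> (p | p))) -> (q | q)): min(1, 1 − 0.42 + 0.05) = 0.63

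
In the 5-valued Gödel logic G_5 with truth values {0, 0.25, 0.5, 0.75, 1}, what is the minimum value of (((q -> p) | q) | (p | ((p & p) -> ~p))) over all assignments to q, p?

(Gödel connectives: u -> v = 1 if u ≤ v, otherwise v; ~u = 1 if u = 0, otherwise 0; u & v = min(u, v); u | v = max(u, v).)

0.50

The minimum is attained at q = 0.5, p = 0.25:
  (q -> p): 0.5 > 0.25, so result = 0.25
  ((q -> p) | q) = max(0.25, 0.5) = 0.5
  (p & p) = min(0.25, 0.25) = 0.25
  ~p: Gödel ¬ of 0.25 = 0 (operand ≠ 0)
  ((p & p) -> ~p): 0.25 > 0, so result = 0
  (p | ((p & p) -> ~p)) = max(0.25, 0) = 0.25
  (((q -> p) | q) | (p | ((p & p) -> ~p))) = max(0.5, 0.25) = 0.5
Checking all 25 assignments confirms none give a value below 0.50.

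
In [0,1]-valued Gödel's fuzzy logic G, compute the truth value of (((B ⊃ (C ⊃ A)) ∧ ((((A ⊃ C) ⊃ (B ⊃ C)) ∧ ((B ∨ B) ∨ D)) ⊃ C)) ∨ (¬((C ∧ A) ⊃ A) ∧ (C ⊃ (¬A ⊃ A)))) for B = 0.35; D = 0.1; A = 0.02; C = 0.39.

(C ⊃ A): 0.39 > 0.02, so result = 0.02
(B ⊃ (C ⊃ A)): 0.35 > 0.02, so result = 0.02
(A ⊃ C): 0.02 ≤ 0.39, so result = 1
(B ⊃ C): 0.35 ≤ 0.39, so result = 1
((A ⊃ C) ⊃ (B ⊃ C)): 1 ≤ 1, so result = 1
(B ∨ B) = max(0.35, 0.35) = 0.35
((B ∨ B) ∨ D) = max(0.35, 0.1) = 0.35
(((A ⊃ C) ⊃ (B ⊃ C)) ∧ ((B ∨ B) ∨ D)) = min(1, 0.35) = 0.35
((((A ⊃ C) ⊃ (B ⊃ C)) ∧ ((B ∨ B) ∨ D)) ⊃ C): 0.35 ≤ 0.39, so result = 1
((B ⊃ (C ⊃ A)) ∧ ((((A ⊃ C) ⊃ (B ⊃ C)) ∧ ((B ∨ B) ∨ D)) ⊃ C)) = min(0.02, 1) = 0.02
(C ∧ A) = min(0.39, 0.02) = 0.02
((C ∧ A) ⊃ A): 0.02 ≤ 0.02, so result = 1
¬((C ∧ A) ⊃ A): Gödel ¬ of 1 = 0 (operand ≠ 0)
¬A: Gödel ¬ of 0.02 = 0 (operand ≠ 0)
(¬A ⊃ A): 0 ≤ 0.02, so result = 1
(C ⊃ (¬A ⊃ A)): 0.39 ≤ 1, so result = 1
(¬((C ∧ A) ⊃ A) ∧ (C ⊃ (¬A ⊃ A))) = min(0, 1) = 0
(((B ⊃ (C ⊃ A)) ∧ ((((A ⊃ C) ⊃ (B ⊃ C)) ∧ ((B ∨ B) ∨ D)) ⊃ C)) ∨ (¬((C ∧ A) ⊃ A) ∧ (C ⊃ (¬A ⊃ A)))) = max(0.02, 0) = 0.02

0.02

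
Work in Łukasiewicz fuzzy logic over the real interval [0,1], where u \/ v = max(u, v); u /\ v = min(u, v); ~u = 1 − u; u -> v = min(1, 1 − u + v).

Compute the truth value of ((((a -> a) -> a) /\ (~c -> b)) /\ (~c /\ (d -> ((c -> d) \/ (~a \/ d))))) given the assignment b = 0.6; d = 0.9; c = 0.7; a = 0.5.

(a -> a): min(1, 1 − 0.5 + 0.5) = 1
((a -> a) -> a): min(1, 1 − 1 + 0.5) = 0.5
~c: Łukasiewicz ¬ gives 1 − 0.7 = 0.3
(~c -> b): min(1, 1 − 0.3 + 0.6) = 1
(((a -> a) -> a) /\ (~c -> b)) = min(0.5, 1) = 0.5
~c: Łukasiewicz ¬ gives 1 − 0.7 = 0.3
(c -> d): min(1, 1 − 0.7 + 0.9) = 1
~a: Łukasiewicz ¬ gives 1 − 0.5 = 0.5
(~a \/ d) = max(0.5, 0.9) = 0.9
((c -> d) \/ (~a \/ d)) = max(1, 0.9) = 1
(d -> ((c -> d) \/ (~a \/ d))): min(1, 1 − 0.9 + 1) = 1
(~c /\ (d -> ((c -> d) \/ (~a \/ d)))) = min(0.3, 1) = 0.3
((((a -> a) -> a) /\ (~c -> b)) /\ (~c /\ (d -> ((c -> d) \/ (~a \/ d))))) = min(0.5, 0.3) = 0.3

0.30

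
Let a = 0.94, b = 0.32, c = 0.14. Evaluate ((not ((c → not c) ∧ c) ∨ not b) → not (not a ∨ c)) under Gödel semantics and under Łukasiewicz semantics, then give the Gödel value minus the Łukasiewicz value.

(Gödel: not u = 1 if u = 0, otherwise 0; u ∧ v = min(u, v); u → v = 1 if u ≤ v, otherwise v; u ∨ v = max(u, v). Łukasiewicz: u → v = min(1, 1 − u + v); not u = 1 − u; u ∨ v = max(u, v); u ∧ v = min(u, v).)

Gödel evaluation:
  not c: Gödel ¬ of 0.14 = 0 (operand ≠ 0)
  (c → not c): 0.14 > 0, so result = 0
  ((c → not c) ∧ c) = min(0, 0.14) = 0
  not ((c → not c) ∧ c): Gödel ¬ of 0 = 1 (operand is 0)
  not b: Gödel ¬ of 0.32 = 0 (operand ≠ 0)
  (not ((c → not c) ∧ c) ∨ not b) = max(1, 0) = 1
  not a: Gödel ¬ of 0.94 = 0 (operand ≠ 0)
  (not a ∨ c) = max(0, 0.14) = 0.14
  not (not a ∨ c): Gödel ¬ of 0.14 = 0 (operand ≠ 0)
  ((not ((c → not c) ∧ c) ∨ not b) → not (not a ∨ c)): 1 > 0, so result = 0
  Gödel value = 0
Łukasiewicz evaluation:
  not c: Łukasiewicz ¬ gives 1 − 0.14 = 0.86
  (c → not c): min(1, 1 − 0.14 + 0.86) = 1
  ((c → not c) ∧ c) = min(1, 0.14) = 0.14
  not ((c → not c) ∧ c): Łukasiewicz ¬ gives 1 − 0.14 = 0.86
  not b: Łukasiewicz ¬ gives 1 − 0.32 = 0.68
  (not ((c → not c) ∧ c) ∨ not b) = max(0.86, 0.68) = 0.86
  not a: Łukasiewicz ¬ gives 1 − 0.94 = 0.06
  (not a ∨ c) = max(0.06, 0.14) = 0.14
  not (not a ∨ c): Łukasiewicz ¬ gives 1 − 0.14 = 0.86
  ((not ((c → not c) ∧ c) ∨ not b) → not (not a ∨ c)): min(1, 1 − 0.86 + 0.86) = 1
  Łukasiewicz value = 1
Difference: 0 − 1 = -1.00

-1.00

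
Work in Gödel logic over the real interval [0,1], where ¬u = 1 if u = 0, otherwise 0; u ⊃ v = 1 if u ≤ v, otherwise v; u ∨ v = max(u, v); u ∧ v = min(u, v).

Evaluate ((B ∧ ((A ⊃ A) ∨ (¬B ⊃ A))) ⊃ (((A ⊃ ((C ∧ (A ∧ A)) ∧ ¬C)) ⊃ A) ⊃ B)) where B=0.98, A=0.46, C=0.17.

(A ⊃ A): 0.46 ≤ 0.46, so result = 1
¬B: Gödel ¬ of 0.98 = 0 (operand ≠ 0)
(¬B ⊃ A): 0 ≤ 0.46, so result = 1
((A ⊃ A) ∨ (¬B ⊃ A)) = max(1, 1) = 1
(B ∧ ((A ⊃ A) ∨ (¬B ⊃ A))) = min(0.98, 1) = 0.98
(A ∧ A) = min(0.46, 0.46) = 0.46
(C ∧ (A ∧ A)) = min(0.17, 0.46) = 0.17
¬C: Gödel ¬ of 0.17 = 0 (operand ≠ 0)
((C ∧ (A ∧ A)) ∧ ¬C) = min(0.17, 0) = 0
(A ⊃ ((C ∧ (A ∧ A)) ∧ ¬C)): 0.46 > 0, so result = 0
((A ⊃ ((C ∧ (A ∧ A)) ∧ ¬C)) ⊃ A): 0 ≤ 0.46, so result = 1
(((A ⊃ ((C ∧ (A ∧ A)) ∧ ¬C)) ⊃ A) ⊃ B): 1 > 0.98, so result = 0.98
((B ∧ ((A ⊃ A) ∨ (¬B ⊃ A))) ⊃ (((A ⊃ ((C ∧ (A ∧ A)) ∧ ¬C)) ⊃ A) ⊃ B)): 0.98 ≤ 0.98, so result = 1

1.00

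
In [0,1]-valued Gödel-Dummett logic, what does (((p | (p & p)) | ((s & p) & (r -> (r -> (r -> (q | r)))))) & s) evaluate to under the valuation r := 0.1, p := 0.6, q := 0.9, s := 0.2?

0.20

(p & p) = min(0.6, 0.6) = 0.6
(p | (p & p)) = max(0.6, 0.6) = 0.6
(s & p) = min(0.2, 0.6) = 0.2
(q | r) = max(0.9, 0.1) = 0.9
(r -> (q | r)): 0.1 ≤ 0.9, so result = 1
(r -> (r -> (q | r))): 0.1 ≤ 1, so result = 1
(r -> (r -> (r -> (q | r)))): 0.1 ≤ 1, so result = 1
((s & p) & (r -> (r -> (r -> (q | r))))) = min(0.2, 1) = 0.2
((p | (p & p)) | ((s & p) & (r -> (r -> (r -> (q | r)))))) = max(0.6, 0.2) = 0.6
(((p | (p & p)) | ((s & p) & (r -> (r -> (r -> (q | r)))))) & s) = min(0.6, 0.2) = 0.2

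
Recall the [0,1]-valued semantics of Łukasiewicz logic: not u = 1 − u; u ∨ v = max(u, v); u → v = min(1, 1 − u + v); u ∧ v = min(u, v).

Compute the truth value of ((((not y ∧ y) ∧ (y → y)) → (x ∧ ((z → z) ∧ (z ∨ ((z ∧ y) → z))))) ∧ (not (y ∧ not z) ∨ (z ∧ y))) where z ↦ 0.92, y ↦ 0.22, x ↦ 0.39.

not y: Łukasiewicz ¬ gives 1 − 0.22 = 0.78
(not y ∧ y) = min(0.78, 0.22) = 0.22
(y → y): min(1, 1 − 0.22 + 0.22) = 1
((not y ∧ y) ∧ (y → y)) = min(0.22, 1) = 0.22
(z → z): min(1, 1 − 0.92 + 0.92) = 1
(z ∧ y) = min(0.92, 0.22) = 0.22
((z ∧ y) → z): min(1, 1 − 0.22 + 0.92) = 1
(z ∨ ((z ∧ y) → z)) = max(0.92, 1) = 1
((z → z) ∧ (z ∨ ((z ∧ y) → z))) = min(1, 1) = 1
(x ∧ ((z → z) ∧ (z ∨ ((z ∧ y) → z)))) = min(0.39, 1) = 0.39
(((not y ∧ y) ∧ (y → y)) → (x ∧ ((z → z) ∧ (z ∨ ((z ∧ y) → z))))): min(1, 1 − 0.22 + 0.39) = 1
not z: Łukasiewicz ¬ gives 1 − 0.92 = 0.08
(y ∧ not z) = min(0.22, 0.08) = 0.08
not (y ∧ not z): Łukasiewicz ¬ gives 1 − 0.08 = 0.92
(z ∧ y) = min(0.92, 0.22) = 0.22
(not (y ∧ not z) ∨ (z ∧ y)) = max(0.92, 0.22) = 0.92
((((not y ∧ y) ∧ (y → y)) → (x ∧ ((z → z) ∧ (z ∨ ((z ∧ y) → z))))) ∧ (not (y ∧ not z) ∨ (z ∧ y))) = min(1, 0.92) = 0.92

0.92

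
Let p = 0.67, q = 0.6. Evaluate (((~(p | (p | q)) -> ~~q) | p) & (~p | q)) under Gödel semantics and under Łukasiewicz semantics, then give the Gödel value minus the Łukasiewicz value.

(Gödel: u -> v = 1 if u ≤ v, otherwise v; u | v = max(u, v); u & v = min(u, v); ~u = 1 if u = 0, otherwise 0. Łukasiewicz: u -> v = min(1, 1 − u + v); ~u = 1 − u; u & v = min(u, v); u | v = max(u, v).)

0.00

Gödel evaluation:
  (p | q) = max(0.67, 0.6) = 0.67
  (p | (p | q)) = max(0.67, 0.67) = 0.67
  ~(p | (p | q)): Gödel ¬ of 0.67 = 0 (operand ≠ 0)
  ~q: Gödel ¬ of 0.6 = 0 (operand ≠ 0)
  ~~q: Gödel ¬ of 0 = 1 (operand is 0)
  (~(p | (p | q)) -> ~~q): 0 ≤ 1, so result = 1
  ((~(p | (p | q)) -> ~~q) | p) = max(1, 0.67) = 1
  ~p: Gödel ¬ of 0.67 = 0 (operand ≠ 0)
  (~p | q) = max(0, 0.6) = 0.6
  (((~(p | (p | q)) -> ~~q) | p) & (~p | q)) = min(1, 0.6) = 0.6
  Gödel value = 0.6
Łukasiewicz evaluation:
  (p | q) = max(0.67, 0.6) = 0.67
  (p | (p | q)) = max(0.67, 0.67) = 0.67
  ~(p | (p | q)): Łukasiewicz ¬ gives 1 − 0.67 = 0.33
  ~q: Łukasiewicz ¬ gives 1 − 0.6 = 0.4
  ~~q: Łukasiewicz ¬ gives 1 − 0.4 = 0.6
  (~(p | (p | q)) -> ~~q): min(1, 1 − 0.33 + 0.6) = 1
  ((~(p | (p | q)) -> ~~q) | p) = max(1, 0.67) = 1
  ~p: Łukasiewicz ¬ gives 1 − 0.67 = 0.33
  (~p | q) = max(0.33, 0.6) = 0.6
  (((~(p | (p | q)) -> ~~q) | p) & (~p | q)) = min(1, 0.6) = 0.6
  Łukasiewicz value = 0.6
Difference: 0.6 − 0.6 = 0.00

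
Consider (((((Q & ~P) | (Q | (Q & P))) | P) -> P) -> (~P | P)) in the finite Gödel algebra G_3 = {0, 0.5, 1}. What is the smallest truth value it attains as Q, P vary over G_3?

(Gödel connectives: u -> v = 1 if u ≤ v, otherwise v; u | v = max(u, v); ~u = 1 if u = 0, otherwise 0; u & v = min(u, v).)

The minimum is attained at Q = 0, P = 0.5:
  ~P: Gödel ¬ of 0.5 = 0 (operand ≠ 0)
  (Q & ~P) = min(0, 0) = 0
  (Q & P) = min(0, 0.5) = 0
  (Q | (Q & P)) = max(0, 0) = 0
  ((Q & ~P) | (Q | (Q & P))) = max(0, 0) = 0
  (((Q & ~P) | (Q | (Q & P))) | P) = max(0, 0.5) = 0.5
  ((((Q & ~P) | (Q | (Q & P))) | P) -> P): 0.5 ≤ 0.5, so result = 1
  ~P: Gödel ¬ of 0.5 = 0 (operand ≠ 0)
  (~P | P) = max(0, 0.5) = 0.5
  (((((Q & ~P) | (Q | (Q & P))) | P) -> P) -> (~P | P)): 1 > 0.5, so result = 0.5
Checking all 9 assignments confirms none give a value below 0.50.

0.50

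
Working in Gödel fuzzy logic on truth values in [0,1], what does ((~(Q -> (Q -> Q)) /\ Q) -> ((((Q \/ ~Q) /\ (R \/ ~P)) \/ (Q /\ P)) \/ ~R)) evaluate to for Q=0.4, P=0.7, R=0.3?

1.00

(Q -> Q): 0.4 ≤ 0.4, so result = 1
(Q -> (Q -> Q)): 0.4 ≤ 1, so result = 1
~(Q -> (Q -> Q)): Gödel ¬ of 1 = 0 (operand ≠ 0)
(~(Q -> (Q -> Q)) /\ Q) = min(0, 0.4) = 0
~Q: Gödel ¬ of 0.4 = 0 (operand ≠ 0)
(Q \/ ~Q) = max(0.4, 0) = 0.4
~P: Gödel ¬ of 0.7 = 0 (operand ≠ 0)
(R \/ ~P) = max(0.3, 0) = 0.3
((Q \/ ~Q) /\ (R \/ ~P)) = min(0.4, 0.3) = 0.3
(Q /\ P) = min(0.4, 0.7) = 0.4
(((Q \/ ~Q) /\ (R \/ ~P)) \/ (Q /\ P)) = max(0.3, 0.4) = 0.4
~R: Gödel ¬ of 0.3 = 0 (operand ≠ 0)
((((Q \/ ~Q) /\ (R \/ ~P)) \/ (Q /\ P)) \/ ~R) = max(0.4, 0) = 0.4
((~(Q -> (Q -> Q)) /\ Q) -> ((((Q \/ ~Q) /\ (R \/ ~P)) \/ (Q /\ P)) \/ ~R)): 0 ≤ 0.4, so result = 1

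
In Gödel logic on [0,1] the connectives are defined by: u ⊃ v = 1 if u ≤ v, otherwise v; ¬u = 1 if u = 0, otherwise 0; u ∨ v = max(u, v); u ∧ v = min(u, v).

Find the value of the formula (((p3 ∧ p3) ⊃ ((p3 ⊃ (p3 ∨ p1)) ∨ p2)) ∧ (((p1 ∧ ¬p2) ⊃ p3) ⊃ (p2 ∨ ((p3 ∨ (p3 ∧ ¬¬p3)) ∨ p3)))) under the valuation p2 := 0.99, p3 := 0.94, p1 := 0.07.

(p3 ∧ p3) = min(0.94, 0.94) = 0.94
(p3 ∨ p1) = max(0.94, 0.07) = 0.94
(p3 ⊃ (p3 ∨ p1)): 0.94 ≤ 0.94, so result = 1
((p3 ⊃ (p3 ∨ p1)) ∨ p2) = max(1, 0.99) = 1
((p3 ∧ p3) ⊃ ((p3 ⊃ (p3 ∨ p1)) ∨ p2)): 0.94 ≤ 1, so result = 1
¬p2: Gödel ¬ of 0.99 = 0 (operand ≠ 0)
(p1 ∧ ¬p2) = min(0.07, 0) = 0
((p1 ∧ ¬p2) ⊃ p3): 0 ≤ 0.94, so result = 1
¬p3: Gödel ¬ of 0.94 = 0 (operand ≠ 0)
¬¬p3: Gödel ¬ of 0 = 1 (operand is 0)
(p3 ∧ ¬¬p3) = min(0.94, 1) = 0.94
(p3 ∨ (p3 ∧ ¬¬p3)) = max(0.94, 0.94) = 0.94
((p3 ∨ (p3 ∧ ¬¬p3)) ∨ p3) = max(0.94, 0.94) = 0.94
(p2 ∨ ((p3 ∨ (p3 ∧ ¬¬p3)) ∨ p3)) = max(0.99, 0.94) = 0.99
(((p1 ∧ ¬p2) ⊃ p3) ⊃ (p2 ∨ ((p3 ∨ (p3 ∧ ¬¬p3)) ∨ p3))): 1 > 0.99, so result = 0.99
(((p3 ∧ p3) ⊃ ((p3 ⊃ (p3 ∨ p1)) ∨ p2)) ∧ (((p1 ∧ ¬p2) ⊃ p3) ⊃ (p2 ∨ ((p3 ∨ (p3 ∧ ¬¬p3)) ∨ p3)))) = min(1, 0.99) = 0.99

0.99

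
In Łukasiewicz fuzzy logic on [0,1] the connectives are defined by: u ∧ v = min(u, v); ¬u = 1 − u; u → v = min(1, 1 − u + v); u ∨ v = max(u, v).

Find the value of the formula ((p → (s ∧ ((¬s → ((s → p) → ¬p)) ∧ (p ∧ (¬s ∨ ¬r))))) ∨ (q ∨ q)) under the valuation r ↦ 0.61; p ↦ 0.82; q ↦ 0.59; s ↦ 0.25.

¬s: Łukasiewicz ¬ gives 1 − 0.25 = 0.75
(s → p): min(1, 1 − 0.25 + 0.82) = 1
¬p: Łukasiewicz ¬ gives 1 − 0.82 = 0.18
((s → p) → ¬p): min(1, 1 − 1 + 0.18) = 0.18
(¬s → ((s → p) → ¬p)): min(1, 1 − 0.75 + 0.18) = 0.43
¬s: Łukasiewicz ¬ gives 1 − 0.25 = 0.75
¬r: Łukasiewicz ¬ gives 1 − 0.61 = 0.39
(¬s ∨ ¬r) = max(0.75, 0.39) = 0.75
(p ∧ (¬s ∨ ¬r)) = min(0.82, 0.75) = 0.75
((¬s → ((s → p) → ¬p)) ∧ (p ∧ (¬s ∨ ¬r))) = min(0.43, 0.75) = 0.43
(s ∧ ((¬s → ((s → p) → ¬p)) ∧ (p ∧ (¬s ∨ ¬r)))) = min(0.25, 0.43) = 0.25
(p → (s ∧ ((¬s → ((s → p) → ¬p)) ∧ (p ∧ (¬s ∨ ¬r))))): min(1, 1 − 0.82 + 0.25) = 0.43
(q ∨ q) = max(0.59, 0.59) = 0.59
((p → (s ∧ ((¬s → ((s → p) → ¬p)) ∧ (p ∧ (¬s ∨ ¬r))))) ∨ (q ∨ q)) = max(0.43, 0.59) = 0.59

0.59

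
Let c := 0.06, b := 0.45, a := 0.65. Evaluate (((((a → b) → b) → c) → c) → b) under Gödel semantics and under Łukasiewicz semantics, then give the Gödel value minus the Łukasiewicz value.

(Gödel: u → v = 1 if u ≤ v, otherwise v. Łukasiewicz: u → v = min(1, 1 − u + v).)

-0.35

Gödel evaluation:
  (a → b): 0.65 > 0.45, so result = 0.45
  ((a → b) → b): 0.45 ≤ 0.45, so result = 1
  (((a → b) → b) → c): 1 > 0.06, so result = 0.06
  ((((a → b) → b) → c) → c): 0.06 ≤ 0.06, so result = 1
  (((((a → b) → b) → c) → c) → b): 1 > 0.45, so result = 0.45
  Gödel value = 0.45
Łukasiewicz evaluation:
  (a → b): min(1, 1 − 0.65 + 0.45) = 0.8
  ((a → b) → b): min(1, 1 − 0.8 + 0.45) = 0.65
  (((a → b) → b) → c): min(1, 1 − 0.65 + 0.06) = 0.41
  ((((a → b) → b) → c) → c): min(1, 1 − 0.41 + 0.06) = 0.65
  (((((a → b) → b) → c) → c) → b): min(1, 1 − 0.65 + 0.45) = 0.8
  Łukasiewicz value = 0.8
Difference: 0.45 − 0.8 = -0.35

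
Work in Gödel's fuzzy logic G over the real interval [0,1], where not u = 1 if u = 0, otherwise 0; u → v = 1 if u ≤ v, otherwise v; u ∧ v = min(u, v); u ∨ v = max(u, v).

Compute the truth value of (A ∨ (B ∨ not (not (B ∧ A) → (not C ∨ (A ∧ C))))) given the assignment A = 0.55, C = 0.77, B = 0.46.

(B ∧ A) = min(0.46, 0.55) = 0.46
not (B ∧ A): Gödel ¬ of 0.46 = 0 (operand ≠ 0)
not C: Gödel ¬ of 0.77 = 0 (operand ≠ 0)
(A ∧ C) = min(0.55, 0.77) = 0.55
(not C ∨ (A ∧ C)) = max(0, 0.55) = 0.55
(not (B ∧ A) → (not C ∨ (A ∧ C))): 0 ≤ 0.55, so result = 1
not (not (B ∧ A) → (not C ∨ (A ∧ C))): Gödel ¬ of 1 = 0 (operand ≠ 0)
(B ∨ not (not (B ∧ A) → (not C ∨ (A ∧ C)))) = max(0.46, 0) = 0.46
(A ∨ (B ∨ not (not (B ∧ A) → (not C ∨ (A ∧ C))))) = max(0.55, 0.46) = 0.55

0.55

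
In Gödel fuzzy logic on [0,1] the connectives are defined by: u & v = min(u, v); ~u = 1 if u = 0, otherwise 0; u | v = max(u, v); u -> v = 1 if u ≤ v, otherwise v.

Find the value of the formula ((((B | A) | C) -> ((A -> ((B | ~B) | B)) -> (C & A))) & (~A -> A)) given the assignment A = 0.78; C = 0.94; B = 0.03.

1.00

(B | A) = max(0.03, 0.78) = 0.78
((B | A) | C) = max(0.78, 0.94) = 0.94
~B: Gödel ¬ of 0.03 = 0 (operand ≠ 0)
(B | ~B) = max(0.03, 0) = 0.03
((B | ~B) | B) = max(0.03, 0.03) = 0.03
(A -> ((B | ~B) | B)): 0.78 > 0.03, so result = 0.03
(C & A) = min(0.94, 0.78) = 0.78
((A -> ((B | ~B) | B)) -> (C & A)): 0.03 ≤ 0.78, so result = 1
(((B | A) | C) -> ((A -> ((B | ~B) | B)) -> (C & A))): 0.94 ≤ 1, so result = 1
~A: Gödel ¬ of 0.78 = 0 (operand ≠ 0)
(~A -> A): 0 ≤ 0.78, so result = 1
((((B | A) | C) -> ((A -> ((B | ~B) | B)) -> (C & A))) & (~A -> A)) = min(1, 1) = 1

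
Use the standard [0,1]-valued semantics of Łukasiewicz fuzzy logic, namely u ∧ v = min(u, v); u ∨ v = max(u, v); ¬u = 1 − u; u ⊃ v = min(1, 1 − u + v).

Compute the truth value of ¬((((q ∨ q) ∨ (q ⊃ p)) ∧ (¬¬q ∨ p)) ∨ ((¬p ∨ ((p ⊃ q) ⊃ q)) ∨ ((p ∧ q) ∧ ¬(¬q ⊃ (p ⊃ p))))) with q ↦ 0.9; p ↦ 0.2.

0.10

(q ∨ q) = max(0.9, 0.9) = 0.9
(q ⊃ p): min(1, 1 − 0.9 + 0.2) = 0.3
((q ∨ q) ∨ (q ⊃ p)) = max(0.9, 0.3) = 0.9
¬q: Łukasiewicz ¬ gives 1 − 0.9 = 0.1
¬¬q: Łukasiewicz ¬ gives 1 − 0.1 = 0.9
(¬¬q ∨ p) = max(0.9, 0.2) = 0.9
(((q ∨ q) ∨ (q ⊃ p)) ∧ (¬¬q ∨ p)) = min(0.9, 0.9) = 0.9
¬p: Łukasiewicz ¬ gives 1 − 0.2 = 0.8
(p ⊃ q): min(1, 1 − 0.2 + 0.9) = 1
((p ⊃ q) ⊃ q): min(1, 1 − 1 + 0.9) = 0.9
(¬p ∨ ((p ⊃ q) ⊃ q)) = max(0.8, 0.9) = 0.9
(p ∧ q) = min(0.2, 0.9) = 0.2
¬q: Łukasiewicz ¬ gives 1 − 0.9 = 0.1
(p ⊃ p): min(1, 1 − 0.2 + 0.2) = 1
(¬q ⊃ (p ⊃ p)): min(1, 1 − 0.1 + 1) = 1
¬(¬q ⊃ (p ⊃ p)): Łukasiewicz ¬ gives 1 − 1 = 0
((p ∧ q) ∧ ¬(¬q ⊃ (p ⊃ p))) = min(0.2, 0) = 0
((¬p ∨ ((p ⊃ q) ⊃ q)) ∨ ((p ∧ q) ∧ ¬(¬q ⊃ (p ⊃ p)))) = max(0.9, 0) = 0.9
((((q ∨ q) ∨ (q ⊃ p)) ∧ (¬¬q ∨ p)) ∨ ((¬p ∨ ((p ⊃ q) ⊃ q)) ∨ ((p ∧ q) ∧ ¬(¬q ⊃ (p ⊃ p))))) = max(0.9, 0.9) = 0.9
¬((((q ∨ q) ∨ (q ⊃ p)) ∧ (¬¬q ∨ p)) ∨ ((¬p ∨ ((p ⊃ q) ⊃ q)) ∨ ((p ∧ q) ∧ ¬(¬q ⊃ (p ⊃ p))))): Łukasiewicz ¬ gives 1 − 0.9 = 0.1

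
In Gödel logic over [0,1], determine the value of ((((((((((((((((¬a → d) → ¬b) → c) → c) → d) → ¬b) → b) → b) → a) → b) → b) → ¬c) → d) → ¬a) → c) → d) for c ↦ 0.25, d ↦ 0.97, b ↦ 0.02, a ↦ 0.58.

¬a: Gödel ¬ of 0.58 = 0 (operand ≠ 0)
(¬a → d): 0 ≤ 0.97, so result = 1
¬b: Gödel ¬ of 0.02 = 0 (operand ≠ 0)
((¬a → d) → ¬b): 1 > 0, so result = 0
(((¬a → d) → ¬b) → c): 0 ≤ 0.25, so result = 1
((((¬a → d) → ¬b) → c) → c): 1 > 0.25, so result = 0.25
(((((¬a → d) → ¬b) → c) → c) → d): 0.25 ≤ 0.97, so result = 1
¬b: Gödel ¬ of 0.02 = 0 (operand ≠ 0)
((((((¬a → d) → ¬b) → c) → c) → d) → ¬b): 1 > 0, so result = 0
(((((((¬a → d) → ¬b) → c) → c) → d) → ¬b) → b): 0 ≤ 0.02, so result = 1
((((((((¬a → d) → ¬b) → c) → c) → d) → ¬b) → b) → b): 1 > 0.02, so result = 0.02
(((((((((¬a → d) → ¬b) → c) → c) → d) → ¬b) → b) → b) → a): 0.02 ≤ 0.58, so result = 1
((((((((((¬a → d) → ¬b) → c) → c) → d) → ¬b) → b) → b) → a) → b): 1 > 0.02, so result = 0.02
(((((((((((¬a → d) → ¬b) → c) → c) → d) → ¬b) → b) → b) → a) → b) → b): 0.02 ≤ 0.02, so result = 1
¬c: Gödel ¬ of 0.25 = 0 (operand ≠ 0)
((((((((((((¬a → d) → ¬b) → c) → c) → d) → ¬b) → b) → b) → a) → b) → b) → ¬c): 1 > 0, so result = 0
(((((((((((((¬a → d) → ¬b) → c) → c) → d) → ¬b) → b) → b) → a) → b) → b) → ¬c) → d): 0 ≤ 0.97, so result = 1
¬a: Gödel ¬ of 0.58 = 0 (operand ≠ 0)
((((((((((((((¬a → d) → ¬b) → c) → c) → d) → ¬b) → b) → b) → a) → b) → b) → ¬c) → d) → ¬a): 1 > 0, so result = 0
(((((((((((((((¬a → d) → ¬b) → c) → c) → d) → ¬b) → b) → b) → a) → b) → b) → ¬c) → d) → ¬a) → c): 0 ≤ 0.25, so result = 1
((((((((((((((((¬a → d) → ¬b) → c) → c) → d) → ¬b) → b) → b) → a) → b) → b) → ¬c) → d) → ¬a) → c) → d): 1 > 0.97, so result = 0.97

0.97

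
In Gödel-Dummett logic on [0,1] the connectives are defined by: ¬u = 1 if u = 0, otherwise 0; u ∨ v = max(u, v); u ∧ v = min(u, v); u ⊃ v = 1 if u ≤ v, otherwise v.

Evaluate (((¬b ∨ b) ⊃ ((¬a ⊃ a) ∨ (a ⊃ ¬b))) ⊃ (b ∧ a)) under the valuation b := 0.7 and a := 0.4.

0.40

¬b: Gödel ¬ of 0.7 = 0 (operand ≠ 0)
(¬b ∨ b) = max(0, 0.7) = 0.7
¬a: Gödel ¬ of 0.4 = 0 (operand ≠ 0)
(¬a ⊃ a): 0 ≤ 0.4, so result = 1
¬b: Gödel ¬ of 0.7 = 0 (operand ≠ 0)
(a ⊃ ¬b): 0.4 > 0, so result = 0
((¬a ⊃ a) ∨ (a ⊃ ¬b)) = max(1, 0) = 1
((¬b ∨ b) ⊃ ((¬a ⊃ a) ∨ (a ⊃ ¬b))): 0.7 ≤ 1, so result = 1
(b ∧ a) = min(0.7, 0.4) = 0.4
(((¬b ∨ b) ⊃ ((¬a ⊃ a) ∨ (a ⊃ ¬b))) ⊃ (b ∧ a)): 1 > 0.4, so result = 0.4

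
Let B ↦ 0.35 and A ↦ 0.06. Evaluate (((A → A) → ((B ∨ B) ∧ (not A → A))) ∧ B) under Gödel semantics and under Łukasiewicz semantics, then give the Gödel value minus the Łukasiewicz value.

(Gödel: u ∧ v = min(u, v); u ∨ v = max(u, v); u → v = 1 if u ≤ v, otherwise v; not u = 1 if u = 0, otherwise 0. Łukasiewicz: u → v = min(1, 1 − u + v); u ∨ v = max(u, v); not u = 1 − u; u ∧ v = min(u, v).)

Gödel evaluation:
  (A → A): 0.06 ≤ 0.06, so result = 1
  (B ∨ B) = max(0.35, 0.35) = 0.35
  not A: Gödel ¬ of 0.06 = 0 (operand ≠ 0)
  (not A → A): 0 ≤ 0.06, so result = 1
  ((B ∨ B) ∧ (not A → A)) = min(0.35, 1) = 0.35
  ((A → A) → ((B ∨ B) ∧ (not A → A))): 1 > 0.35, so result = 0.35
  (((A → A) → ((B ∨ B) ∧ (not A → A))) ∧ B) = min(0.35, 0.35) = 0.35
  Gödel value = 0.35
Łukasiewicz evaluation:
  (A → A): min(1, 1 − 0.06 + 0.06) = 1
  (B ∨ B) = max(0.35, 0.35) = 0.35
  not A: Łukasiewicz ¬ gives 1 − 0.06 = 0.94
  (not A → A): min(1, 1 − 0.94 + 0.06) = 0.12
  ((B ∨ B) ∧ (not A → A)) = min(0.35, 0.12) = 0.12
  ((A → A) → ((B ∨ B) ∧ (not A → A))): min(1, 1 − 1 + 0.12) = 0.12
  (((A → A) → ((B ∨ B) ∧ (not A → A))) ∧ B) = min(0.12, 0.35) = 0.12
  Łukasiewicz value = 0.12
Difference: 0.35 − 0.12 = 0.23

0.23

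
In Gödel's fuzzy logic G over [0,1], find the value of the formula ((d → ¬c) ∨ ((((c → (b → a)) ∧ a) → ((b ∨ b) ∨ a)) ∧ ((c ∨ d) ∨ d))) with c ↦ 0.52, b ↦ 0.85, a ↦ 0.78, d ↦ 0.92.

0.92

¬c: Gödel ¬ of 0.52 = 0 (operand ≠ 0)
(d → ¬c): 0.92 > 0, so result = 0
(b → a): 0.85 > 0.78, so result = 0.78
(c → (b → a)): 0.52 ≤ 0.78, so result = 1
((c → (b → a)) ∧ a) = min(1, 0.78) = 0.78
(b ∨ b) = max(0.85, 0.85) = 0.85
((b ∨ b) ∨ a) = max(0.85, 0.78) = 0.85
(((c → (b → a)) ∧ a) → ((b ∨ b) ∨ a)): 0.78 ≤ 0.85, so result = 1
(c ∨ d) = max(0.52, 0.92) = 0.92
((c ∨ d) ∨ d) = max(0.92, 0.92) = 0.92
((((c → (b → a)) ∧ a) → ((b ∨ b) ∨ a)) ∧ ((c ∨ d) ∨ d)) = min(1, 0.92) = 0.92
((d → ¬c) ∨ ((((c → (b → a)) ∧ a) → ((b ∨ b) ∨ a)) ∧ ((c ∨ d) ∨ d))) = max(0, 0.92) = 0.92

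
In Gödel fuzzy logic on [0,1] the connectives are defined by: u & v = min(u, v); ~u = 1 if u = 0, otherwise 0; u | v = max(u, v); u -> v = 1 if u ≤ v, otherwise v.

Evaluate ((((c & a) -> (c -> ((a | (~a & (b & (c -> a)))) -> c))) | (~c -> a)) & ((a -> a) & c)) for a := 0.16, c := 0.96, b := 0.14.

(c & a) = min(0.96, 0.16) = 0.16
~a: Gödel ¬ of 0.16 = 0 (operand ≠ 0)
(c -> a): 0.96 > 0.16, so result = 0.16
(b & (c -> a)) = min(0.14, 0.16) = 0.14
(~a & (b & (c -> a))) = min(0, 0.14) = 0
(a | (~a & (b & (c -> a)))) = max(0.16, 0) = 0.16
((a | (~a & (b & (c -> a)))) -> c): 0.16 ≤ 0.96, so result = 1
(c -> ((a | (~a & (b & (c -> a)))) -> c)): 0.96 ≤ 1, so result = 1
((c & a) -> (c -> ((a | (~a & (b & (c -> a)))) -> c))): 0.16 ≤ 1, so result = 1
~c: Gödel ¬ of 0.96 = 0 (operand ≠ 0)
(~c -> a): 0 ≤ 0.16, so result = 1
(((c & a) -> (c -> ((a | (~a & (b & (c -> a)))) -> c))) | (~c -> a)) = max(1, 1) = 1
(a -> a): 0.16 ≤ 0.16, so result = 1
((a -> a) & c) = min(1, 0.96) = 0.96
((((c & a) -> (c -> ((a | (~a & (b & (c -> a)))) -> c))) | (~c -> a)) & ((a -> a) & c)) = min(1, 0.96) = 0.96

0.96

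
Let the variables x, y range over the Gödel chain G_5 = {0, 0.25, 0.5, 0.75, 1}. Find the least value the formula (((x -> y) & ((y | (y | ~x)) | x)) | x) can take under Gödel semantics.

The minimum is attained at x = 0.25, y = 0:
  (x -> y): 0.25 > 0, so result = 0
  ~x: Gödel ¬ of 0.25 = 0 (operand ≠ 0)
  (y | ~x) = max(0, 0) = 0
  (y | (y | ~x)) = max(0, 0) = 0
  ((y | (y | ~x)) | x) = max(0, 0.25) = 0.25
  ((x -> y) & ((y | (y | ~x)) | x)) = min(0, 0.25) = 0
  (((x -> y) & ((y | (y | ~x)) | x)) | x) = max(0, 0.25) = 0.25
Checking all 25 assignments confirms none give a value below 0.25.

0.25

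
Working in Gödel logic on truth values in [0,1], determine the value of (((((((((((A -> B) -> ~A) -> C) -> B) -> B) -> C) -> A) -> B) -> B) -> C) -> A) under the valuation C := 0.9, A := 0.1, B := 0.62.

(A -> B): 0.1 ≤ 0.62, so result = 1
~A: Gödel ¬ of 0.1 = 0 (operand ≠ 0)
((A -> B) -> ~A): 1 > 0, so result = 0
(((A -> B) -> ~A) -> C): 0 ≤ 0.9, so result = 1
((((A -> B) -> ~A) -> C) -> B): 1 > 0.62, so result = 0.62
(((((A -> B) -> ~A) -> C) -> B) -> B): 0.62 ≤ 0.62, so result = 1
((((((A -> B) -> ~A) -> C) -> B) -> B) -> C): 1 > 0.9, so result = 0.9
(((((((A -> B) -> ~A) -> C) -> B) -> B) -> C) -> A): 0.9 > 0.1, so result = 0.1
((((((((A -> B) -> ~A) -> C) -> B) -> B) -> C) -> A) -> B): 0.1 ≤ 0.62, so result = 1
(((((((((A -> B) -> ~A) -> C) -> B) -> B) -> C) -> A) -> B) -> B): 1 > 0.62, so result = 0.62
((((((((((A -> B) -> ~A) -> C) -> B) -> B) -> C) -> A) -> B) -> B) -> C): 0.62 ≤ 0.9, so result = 1
(((((((((((A -> B) -> ~A) -> C) -> B) -> B) -> C) -> A) -> B) -> B) -> C) -> A): 1 > 0.1, so result = 0.1

0.10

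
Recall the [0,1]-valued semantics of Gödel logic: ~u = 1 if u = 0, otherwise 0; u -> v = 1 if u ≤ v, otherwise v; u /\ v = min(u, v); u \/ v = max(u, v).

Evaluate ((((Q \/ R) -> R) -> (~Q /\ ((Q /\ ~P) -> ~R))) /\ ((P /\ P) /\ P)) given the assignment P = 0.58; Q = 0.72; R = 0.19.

0.00

(Q \/ R) = max(0.72, 0.19) = 0.72
((Q \/ R) -> R): 0.72 > 0.19, so result = 0.19
~Q: Gödel ¬ of 0.72 = 0 (operand ≠ 0)
~P: Gödel ¬ of 0.58 = 0 (operand ≠ 0)
(Q /\ ~P) = min(0.72, 0) = 0
~R: Gödel ¬ of 0.19 = 0 (operand ≠ 0)
((Q /\ ~P) -> ~R): 0 ≤ 0, so result = 1
(~Q /\ ((Q /\ ~P) -> ~R)) = min(0, 1) = 0
(((Q \/ R) -> R) -> (~Q /\ ((Q /\ ~P) -> ~R))): 0.19 > 0, so result = 0
(P /\ P) = min(0.58, 0.58) = 0.58
((P /\ P) /\ P) = min(0.58, 0.58) = 0.58
((((Q \/ R) -> R) -> (~Q /\ ((Q /\ ~P) -> ~R))) /\ ((P /\ P) /\ P)) = min(0, 0.58) = 0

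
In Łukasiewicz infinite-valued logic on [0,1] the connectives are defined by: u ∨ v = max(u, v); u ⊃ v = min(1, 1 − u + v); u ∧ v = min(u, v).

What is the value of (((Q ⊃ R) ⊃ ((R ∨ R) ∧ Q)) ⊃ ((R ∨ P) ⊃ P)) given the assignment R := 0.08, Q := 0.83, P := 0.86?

(Q ⊃ R): min(1, 1 − 0.83 + 0.08) = 0.25
(R ∨ R) = max(0.08, 0.08) = 0.08
((R ∨ R) ∧ Q) = min(0.08, 0.83) = 0.08
((Q ⊃ R) ⊃ ((R ∨ R) ∧ Q)): min(1, 1 − 0.25 + 0.08) = 0.83
(R ∨ P) = max(0.08, 0.86) = 0.86
((R ∨ P) ⊃ P): min(1, 1 − 0.86 + 0.86) = 1
(((Q ⊃ R) ⊃ ((R ∨ R) ∧ Q)) ⊃ ((R ∨ P) ⊃ P)): min(1, 1 − 0.83 + 1) = 1

1.00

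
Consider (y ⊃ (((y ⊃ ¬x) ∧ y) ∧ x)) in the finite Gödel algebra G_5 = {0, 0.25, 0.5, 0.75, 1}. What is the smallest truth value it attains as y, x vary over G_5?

The minimum is attained at y = 0.25, x = 0:
  ¬x: Gödel ¬ of 0 = 1 (operand is 0)
  (y ⊃ ¬x): 0.25 ≤ 1, so result = 1
  ((y ⊃ ¬x) ∧ y) = min(1, 0.25) = 0.25
  (((y ⊃ ¬x) ∧ y) ∧ x) = min(0.25, 0) = 0
  (y ⊃ (((y ⊃ ¬x) ∧ y) ∧ x)): 0.25 > 0, so result = 0
Checking all 25 assignments confirms none give a value below 0.00.

0.00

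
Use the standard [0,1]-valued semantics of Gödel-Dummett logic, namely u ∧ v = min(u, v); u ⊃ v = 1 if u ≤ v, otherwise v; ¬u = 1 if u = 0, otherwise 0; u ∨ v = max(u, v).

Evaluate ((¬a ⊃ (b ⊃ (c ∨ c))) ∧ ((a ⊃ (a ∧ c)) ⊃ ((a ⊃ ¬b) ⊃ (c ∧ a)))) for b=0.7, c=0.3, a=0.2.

¬a: Gödel ¬ of 0.2 = 0 (operand ≠ 0)
(c ∨ c) = max(0.3, 0.3) = 0.3
(b ⊃ (c ∨ c)): 0.7 > 0.3, so result = 0.3
(¬a ⊃ (b ⊃ (c ∨ c))): 0 ≤ 0.3, so result = 1
(a ∧ c) = min(0.2, 0.3) = 0.2
(a ⊃ (a ∧ c)): 0.2 ≤ 0.2, so result = 1
¬b: Gödel ¬ of 0.7 = 0 (operand ≠ 0)
(a ⊃ ¬b): 0.2 > 0, so result = 0
(c ∧ a) = min(0.3, 0.2) = 0.2
((a ⊃ ¬b) ⊃ (c ∧ a)): 0 ≤ 0.2, so result = 1
((a ⊃ (a ∧ c)) ⊃ ((a ⊃ ¬b) ⊃ (c ∧ a))): 1 ≤ 1, so result = 1
((¬a ⊃ (b ⊃ (c ∨ c))) ∧ ((a ⊃ (a ∧ c)) ⊃ ((a ⊃ ¬b) ⊃ (c ∧ a)))) = min(1, 1) = 1

1.00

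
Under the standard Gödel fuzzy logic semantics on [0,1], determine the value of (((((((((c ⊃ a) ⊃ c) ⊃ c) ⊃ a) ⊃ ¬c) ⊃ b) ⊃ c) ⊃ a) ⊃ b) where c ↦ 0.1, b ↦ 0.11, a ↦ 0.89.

(c ⊃ a): 0.1 ≤ 0.89, so result = 1
((c ⊃ a) ⊃ c): 1 > 0.1, so result = 0.1
(((c ⊃ a) ⊃ c) ⊃ c): 0.1 ≤ 0.1, so result = 1
((((c ⊃ a) ⊃ c) ⊃ c) ⊃ a): 1 > 0.89, so result = 0.89
¬c: Gödel ¬ of 0.1 = 0 (operand ≠ 0)
(((((c ⊃ a) ⊃ c) ⊃ c) ⊃ a) ⊃ ¬c): 0.89 > 0, so result = 0
((((((c ⊃ a) ⊃ c) ⊃ c) ⊃ a) ⊃ ¬c) ⊃ b): 0 ≤ 0.11, so result = 1
(((((((c ⊃ a) ⊃ c) ⊃ c) ⊃ a) ⊃ ¬c) ⊃ b) ⊃ c): 1 > 0.1, so result = 0.1
((((((((c ⊃ a) ⊃ c) ⊃ c) ⊃ a) ⊃ ¬c) ⊃ b) ⊃ c) ⊃ a): 0.1 ≤ 0.89, so result = 1
(((((((((c ⊃ a) ⊃ c) ⊃ c) ⊃ a) ⊃ ¬c) ⊃ b) ⊃ c) ⊃ a) ⊃ b): 1 > 0.11, so result = 0.11

0.11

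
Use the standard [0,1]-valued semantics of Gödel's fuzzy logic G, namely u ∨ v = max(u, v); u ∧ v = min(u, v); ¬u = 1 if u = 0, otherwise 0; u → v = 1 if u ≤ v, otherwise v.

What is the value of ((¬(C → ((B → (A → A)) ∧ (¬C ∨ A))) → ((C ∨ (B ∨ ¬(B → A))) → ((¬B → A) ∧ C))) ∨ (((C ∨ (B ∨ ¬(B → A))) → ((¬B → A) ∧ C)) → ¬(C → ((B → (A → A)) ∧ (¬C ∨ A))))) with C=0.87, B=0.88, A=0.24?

(A → A): 0.24 ≤ 0.24, so result = 1
(B → (A → A)): 0.88 ≤ 1, so result = 1
¬C: Gödel ¬ of 0.87 = 0 (operand ≠ 0)
(¬C ∨ A) = max(0, 0.24) = 0.24
((B → (A → A)) ∧ (¬C ∨ A)) = min(1, 0.24) = 0.24
(C → ((B → (A → A)) ∧ (¬C ∨ A))): 0.87 > 0.24, so result = 0.24
¬(C → ((B → (A → A)) ∧ (¬C ∨ A))): Gödel ¬ of 0.24 = 0 (operand ≠ 0)
(B → A): 0.88 > 0.24, so result = 0.24
¬(B → A): Gödel ¬ of 0.24 = 0 (operand ≠ 0)
(B ∨ ¬(B → A)) = max(0.88, 0) = 0.88
(C ∨ (B ∨ ¬(B → A))) = max(0.87, 0.88) = 0.88
¬B: Gödel ¬ of 0.88 = 0 (operand ≠ 0)
(¬B → A): 0 ≤ 0.24, so result = 1
((¬B → A) ∧ C) = min(1, 0.87) = 0.87
((C ∨ (B ∨ ¬(B → A))) → ((¬B → A) ∧ C)): 0.88 > 0.87, so result = 0.87
(¬(C → ((B → (A → A)) ∧ (¬C ∨ A))) → ((C ∨ (B ∨ ¬(B → A))) → ((¬B → A) ∧ C))): 0 ≤ 0.87, so result = 1
(B → A): 0.88 > 0.24, so result = 0.24
¬(B → A): Gödel ¬ of 0.24 = 0 (operand ≠ 0)
(B ∨ ¬(B → A)) = max(0.88, 0) = 0.88
(C ∨ (B ∨ ¬(B → A))) = max(0.87, 0.88) = 0.88
¬B: Gödel ¬ of 0.88 = 0 (operand ≠ 0)
(¬B → A): 0 ≤ 0.24, so result = 1
((¬B → A) ∧ C) = min(1, 0.87) = 0.87
((C ∨ (B ∨ ¬(B → A))) → ((¬B → A) ∧ C)): 0.88 > 0.87, so result = 0.87
(A → A): 0.24 ≤ 0.24, so result = 1
(B → (A → A)): 0.88 ≤ 1, so result = 1
¬C: Gödel ¬ of 0.87 = 0 (operand ≠ 0)
(¬C ∨ A) = max(0, 0.24) = 0.24
((B → (A → A)) ∧ (¬C ∨ A)) = min(1, 0.24) = 0.24
(C → ((B → (A → A)) ∧ (¬C ∨ A))): 0.87 > 0.24, so result = 0.24
¬(C → ((B → (A → A)) ∧ (¬C ∨ A))): Gödel ¬ of 0.24 = 0 (operand ≠ 0)
(((C ∨ (B ∨ ¬(B → A))) → ((¬B → A) ∧ C)) → ¬(C → ((B → (A → A)) ∧ (¬C ∨ A)))): 0.87 > 0, so result = 0
((¬(C → ((B → (A → A)) ∧ (¬C ∨ A))) → ((C ∨ (B ∨ ¬(B → A))) → ((¬B → A) ∧ C))) ∨ (((C ∨ (B ∨ ¬(B → A))) → ((¬B → A) ∧ C)) → ¬(C → ((B → (A → A)) ∧ (¬C ∨ A))))) = max(1, 0) = 1

1.00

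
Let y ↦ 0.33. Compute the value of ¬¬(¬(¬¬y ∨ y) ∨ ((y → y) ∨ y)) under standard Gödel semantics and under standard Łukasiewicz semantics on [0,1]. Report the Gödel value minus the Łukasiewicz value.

0.00

Gödel evaluation:
  ¬y: Gödel ¬ of 0.33 = 0 (operand ≠ 0)
  ¬¬y: Gödel ¬ of 0 = 1 (operand is 0)
  (¬¬y ∨ y) = max(1, 0.33) = 1
  ¬(¬¬y ∨ y): Gödel ¬ of 1 = 0 (operand ≠ 0)
  (y → y): 0.33 ≤ 0.33, so result = 1
  ((y → y) ∨ y) = max(1, 0.33) = 1
  (¬(¬¬y ∨ y) ∨ ((y → y) ∨ y)) = max(0, 1) = 1
  ¬(¬(¬¬y ∨ y) ∨ ((y → y) ∨ y)): Gödel ¬ of 1 = 0 (operand ≠ 0)
  ¬¬(¬(¬¬y ∨ y) ∨ ((y → y) ∨ y)): Gödel ¬ of 0 = 1 (operand is 0)
  Gödel value = 1
Łukasiewicz evaluation:
  ¬y: Łukasiewicz ¬ gives 1 − 0.33 = 0.67
  ¬¬y: Łukasiewicz ¬ gives 1 − 0.67 = 0.33
  (¬¬y ∨ y) = max(0.33, 0.33) = 0.33
  ¬(¬¬y ∨ y): Łukasiewicz ¬ gives 1 − 0.33 = 0.67
  (y → y): min(1, 1 − 0.33 + 0.33) = 1
  ((y → y) ∨ y) = max(1, 0.33) = 1
  (¬(¬¬y ∨ y) ∨ ((y → y) ∨ y)) = max(0.67, 1) = 1
  ¬(¬(¬¬y ∨ y) ∨ ((y → y) ∨ y)): Łukasiewicz ¬ gives 1 − 1 = 0
  ¬¬(¬(¬¬y ∨ y) ∨ ((y → y) ∨ y)): Łukasiewicz ¬ gives 1 − 0 = 1
  Łukasiewicz value = 1
Difference: 1 − 1 = 0.00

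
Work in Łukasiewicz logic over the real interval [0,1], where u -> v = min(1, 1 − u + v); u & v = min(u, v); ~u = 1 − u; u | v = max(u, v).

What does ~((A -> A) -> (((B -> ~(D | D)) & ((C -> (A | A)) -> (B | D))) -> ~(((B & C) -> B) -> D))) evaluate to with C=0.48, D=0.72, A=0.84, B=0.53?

0.44

(A -> A): min(1, 1 − 0.84 + 0.84) = 1
(D | D) = max(0.72, 0.72) = 0.72
~(D | D): Łukasiewicz ¬ gives 1 − 0.72 = 0.28
(B -> ~(D | D)): min(1, 1 − 0.53 + 0.28) = 0.75
(A | A) = max(0.84, 0.84) = 0.84
(C -> (A | A)): min(1, 1 − 0.48 + 0.84) = 1
(B | D) = max(0.53, 0.72) = 0.72
((C -> (A | A)) -> (B | D)): min(1, 1 − 1 + 0.72) = 0.72
((B -> ~(D | D)) & ((C -> (A | A)) -> (B | D))) = min(0.75, 0.72) = 0.72
(B & C) = min(0.53, 0.48) = 0.48
((B & C) -> B): min(1, 1 − 0.48 + 0.53) = 1
(((B & C) -> B) -> D): min(1, 1 − 1 + 0.72) = 0.72
~(((B & C) -> B) -> D): Łukasiewicz ¬ gives 1 − 0.72 = 0.28
(((B -> ~(D | D)) & ((C -> (A | A)) -> (B | D))) -> ~(((B & C) -> B) -> D)): min(1, 1 − 0.72 + 0.28) = 0.56
((A -> A) -> (((B -> ~(D | D)) & ((C -> (A | A)) -> (B | D))) -> ~(((B & C) -> B) -> D))): min(1, 1 − 1 + 0.56) = 0.56
~((A -> A) -> (((B -> ~(D | D)) & ((C -> (A | A)) -> (B | D))) -> ~(((B & C) -> B) -> D))): Łukasiewicz ¬ gives 1 − 0.56 = 0.44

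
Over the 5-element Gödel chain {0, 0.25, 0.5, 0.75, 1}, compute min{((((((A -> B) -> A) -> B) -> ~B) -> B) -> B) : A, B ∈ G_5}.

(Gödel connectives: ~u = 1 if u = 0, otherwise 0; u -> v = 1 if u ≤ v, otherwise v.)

The minimum is attained at A = 0, B = 0.25:
  (A -> B): 0 ≤ 0.25, so result = 1
  ((A -> B) -> A): 1 > 0, so result = 0
  (((A -> B) -> A) -> B): 0 ≤ 0.25, so result = 1
  ~B: Gödel ¬ of 0.25 = 0 (operand ≠ 0)
  ((((A -> B) -> A) -> B) -> ~B): 1 > 0, so result = 0
  (((((A -> B) -> A) -> B) -> ~B) -> B): 0 ≤ 0.25, so result = 1
  ((((((A -> B) -> A) -> B) -> ~B) -> B) -> B): 1 > 0.25, so result = 0.25
Checking all 25 assignments confirms none give a value below 0.25.

0.25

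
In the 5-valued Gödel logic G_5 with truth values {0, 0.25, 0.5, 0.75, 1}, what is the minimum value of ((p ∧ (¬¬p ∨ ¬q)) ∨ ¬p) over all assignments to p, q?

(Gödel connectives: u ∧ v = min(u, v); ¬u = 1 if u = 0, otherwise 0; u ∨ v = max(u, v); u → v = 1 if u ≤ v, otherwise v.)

The minimum is attained at p = 0.25, q = 0:
  ¬p: Gödel ¬ of 0.25 = 0 (operand ≠ 0)
  ¬¬p: Gödel ¬ of 0 = 1 (operand is 0)
  ¬q: Gödel ¬ of 0 = 1 (operand is 0)
  (¬¬p ∨ ¬q) = max(1, 1) = 1
  (p ∧ (¬¬p ∨ ¬q)) = min(0.25, 1) = 0.25
  ¬p: Gödel ¬ of 0.25 = 0 (operand ≠ 0)
  ((p ∧ (¬¬p ∨ ¬q)) ∨ ¬p) = max(0.25, 0) = 0.25
Checking all 25 assignments confirms none give a value below 0.25.

0.25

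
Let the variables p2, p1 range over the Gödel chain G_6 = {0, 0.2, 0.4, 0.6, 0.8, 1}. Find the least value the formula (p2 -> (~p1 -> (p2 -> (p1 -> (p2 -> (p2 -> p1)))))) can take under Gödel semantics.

Every assignment gives 1. For instance at p2 = 0, p1 = 0:
  ~p1: Gödel ¬ of 0 = 1 (operand is 0)
  (p2 -> p1): 0 ≤ 0, so result = 1
  (p2 -> (p2 -> p1)): 0 ≤ 1, so result = 1
  (p1 -> (p2 -> (p2 -> p1))): 0 ≤ 1, so result = 1
  (p2 -> (p1 -> (p2 -> (p2 -> p1)))): 0 ≤ 1, so result = 1
  (~p1 -> (p2 -> (p1 -> (p2 -> (p2 -> p1))))): 1 ≤ 1, so result = 1
  (p2 -> (~p1 -> (p2 -> (p1 -> (p2 -> (p2 -> p1)))))): 0 ≤ 1, so result = 1
All 36 assignments give value 1 — the formula is a G_6-tautology.

1.00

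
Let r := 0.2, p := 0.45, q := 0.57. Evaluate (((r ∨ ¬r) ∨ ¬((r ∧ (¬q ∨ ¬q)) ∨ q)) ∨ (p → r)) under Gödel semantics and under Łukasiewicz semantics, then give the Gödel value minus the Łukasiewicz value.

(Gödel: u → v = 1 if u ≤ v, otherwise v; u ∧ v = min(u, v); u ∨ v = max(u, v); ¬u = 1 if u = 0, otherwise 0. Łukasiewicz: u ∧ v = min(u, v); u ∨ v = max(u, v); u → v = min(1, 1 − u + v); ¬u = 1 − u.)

-0.60

Gödel evaluation:
  ¬r: Gödel ¬ of 0.2 = 0 (operand ≠ 0)
  (r ∨ ¬r) = max(0.2, 0) = 0.2
  ¬q: Gödel ¬ of 0.57 = 0 (operand ≠ 0)
  ¬q: Gödel ¬ of 0.57 = 0 (operand ≠ 0)
  (¬q ∨ ¬q) = max(0, 0) = 0
  (r ∧ (¬q ∨ ¬q)) = min(0.2, 0) = 0
  ((r ∧ (¬q ∨ ¬q)) ∨ q) = max(0, 0.57) = 0.57
  ¬((r ∧ (¬q ∨ ¬q)) ∨ q): Gödel ¬ of 0.57 = 0 (operand ≠ 0)
  ((r ∨ ¬r) ∨ ¬((r ∧ (¬q ∨ ¬q)) ∨ q)) = max(0.2, 0) = 0.2
  (p → r): 0.45 > 0.2, so result = 0.2
  (((r ∨ ¬r) ∨ ¬((r ∧ (¬q ∨ ¬q)) ∨ q)) ∨ (p → r)) = max(0.2, 0.2) = 0.2
  Gödel value = 0.2
Łukasiewicz evaluation:
  ¬r: Łukasiewicz ¬ gives 1 − 0.2 = 0.8
  (r ∨ ¬r) = max(0.2, 0.8) = 0.8
  ¬q: Łukasiewicz ¬ gives 1 − 0.57 = 0.43
  ¬q: Łukasiewicz ¬ gives 1 − 0.57 = 0.43
  (¬q ∨ ¬q) = max(0.43, 0.43) = 0.43
  (r ∧ (¬q ∨ ¬q)) = min(0.2, 0.43) = 0.2
  ((r ∧ (¬q ∨ ¬q)) ∨ q) = max(0.2, 0.57) = 0.57
  ¬((r ∧ (¬q ∨ ¬q)) ∨ q): Łukasiewicz ¬ gives 1 − 0.57 = 0.43
  ((r ∨ ¬r) ∨ ¬((r ∧ (¬q ∨ ¬q)) ∨ q)) = max(0.8, 0.43) = 0.8
  (p → r): min(1, 1 − 0.45 + 0.2) = 0.75
  (((r ∨ ¬r) ∨ ¬((r ∧ (¬q ∨ ¬q)) ∨ q)) ∨ (p → r)) = max(0.8, 0.75) = 0.8
  Łukasiewicz value = 0.8
Difference: 0.2 − 0.8 = -0.60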